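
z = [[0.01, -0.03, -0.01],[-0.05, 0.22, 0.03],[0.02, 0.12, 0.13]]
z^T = [[0.01, -0.05, 0.02], [-0.03, 0.22, 0.12], [-0.01, 0.03, 0.13]]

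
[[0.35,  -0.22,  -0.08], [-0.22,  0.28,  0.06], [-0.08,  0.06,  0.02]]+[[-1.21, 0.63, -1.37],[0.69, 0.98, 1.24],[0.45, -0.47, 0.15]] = [[-0.86, 0.41, -1.45], [0.47, 1.26, 1.3], [0.37, -0.41, 0.17]]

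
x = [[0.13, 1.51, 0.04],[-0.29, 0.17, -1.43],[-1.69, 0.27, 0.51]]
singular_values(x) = [1.8, 1.55, 1.41]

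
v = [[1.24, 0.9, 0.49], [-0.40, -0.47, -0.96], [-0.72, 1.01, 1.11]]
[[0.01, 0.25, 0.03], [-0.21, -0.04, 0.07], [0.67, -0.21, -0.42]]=v@[[-0.26, 0.22, 0.2], [0.27, -0.0, -0.22], [0.19, -0.05, -0.05]]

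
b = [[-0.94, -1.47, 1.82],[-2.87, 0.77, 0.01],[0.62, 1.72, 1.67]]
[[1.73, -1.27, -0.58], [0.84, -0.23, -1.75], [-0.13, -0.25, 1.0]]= b @ [[-0.39, 0.14, 0.66], [-0.37, 0.23, 0.18], [0.45, -0.44, 0.17]]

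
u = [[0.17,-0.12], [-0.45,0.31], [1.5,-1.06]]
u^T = [[0.17, -0.45, 1.50], [-0.12, 0.31, -1.06]]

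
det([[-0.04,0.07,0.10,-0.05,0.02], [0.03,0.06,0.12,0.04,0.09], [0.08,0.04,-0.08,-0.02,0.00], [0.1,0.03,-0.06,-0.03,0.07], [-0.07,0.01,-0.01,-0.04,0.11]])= -0.000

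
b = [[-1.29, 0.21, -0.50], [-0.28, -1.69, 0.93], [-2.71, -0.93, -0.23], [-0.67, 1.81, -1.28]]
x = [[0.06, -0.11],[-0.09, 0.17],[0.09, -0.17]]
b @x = [[-0.14, 0.26], [0.22, -0.41], [-0.10, 0.18], [-0.32, 0.6]]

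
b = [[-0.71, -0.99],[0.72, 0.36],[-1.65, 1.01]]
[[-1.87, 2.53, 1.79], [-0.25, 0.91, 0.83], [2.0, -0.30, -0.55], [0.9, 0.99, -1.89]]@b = [[0.20, 4.57],[-0.54, 1.41],[-0.73, -2.64],[3.19, -2.44]]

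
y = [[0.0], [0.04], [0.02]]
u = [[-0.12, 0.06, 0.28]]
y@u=[[0.00, 0.00, 0.00], [-0.00, 0.00, 0.01], [-0.00, 0.0, 0.01]]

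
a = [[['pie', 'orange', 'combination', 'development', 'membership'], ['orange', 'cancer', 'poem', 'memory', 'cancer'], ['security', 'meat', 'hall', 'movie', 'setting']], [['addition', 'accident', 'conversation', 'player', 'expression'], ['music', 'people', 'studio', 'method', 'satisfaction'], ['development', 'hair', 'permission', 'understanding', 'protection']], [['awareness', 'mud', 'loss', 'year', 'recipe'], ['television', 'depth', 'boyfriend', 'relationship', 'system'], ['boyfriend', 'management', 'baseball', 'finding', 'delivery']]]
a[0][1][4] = 'cancer'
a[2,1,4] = 'system'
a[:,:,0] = [['pie', 'orange', 'security'], ['addition', 'music', 'development'], ['awareness', 'television', 'boyfriend']]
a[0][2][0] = 'security'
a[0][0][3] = 'development'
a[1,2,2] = 'permission'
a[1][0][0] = 'addition'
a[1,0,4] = 'expression'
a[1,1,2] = 'studio'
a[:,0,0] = ['pie', 'addition', 'awareness']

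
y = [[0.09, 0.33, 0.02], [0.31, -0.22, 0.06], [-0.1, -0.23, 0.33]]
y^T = [[0.09, 0.31, -0.1], [0.33, -0.22, -0.23], [0.02, 0.06, 0.33]]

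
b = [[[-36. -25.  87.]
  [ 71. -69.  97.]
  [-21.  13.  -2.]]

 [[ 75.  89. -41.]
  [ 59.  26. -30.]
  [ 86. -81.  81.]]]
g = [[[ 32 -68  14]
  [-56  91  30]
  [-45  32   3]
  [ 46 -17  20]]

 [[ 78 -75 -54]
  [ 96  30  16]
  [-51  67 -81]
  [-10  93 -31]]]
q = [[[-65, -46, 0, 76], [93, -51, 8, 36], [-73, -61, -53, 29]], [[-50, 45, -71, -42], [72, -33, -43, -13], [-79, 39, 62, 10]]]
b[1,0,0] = 75.0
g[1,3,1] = 93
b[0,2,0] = -21.0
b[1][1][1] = 26.0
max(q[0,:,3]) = 76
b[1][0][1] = 89.0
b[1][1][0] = 59.0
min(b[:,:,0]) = -36.0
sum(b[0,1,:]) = 99.0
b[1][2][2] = 81.0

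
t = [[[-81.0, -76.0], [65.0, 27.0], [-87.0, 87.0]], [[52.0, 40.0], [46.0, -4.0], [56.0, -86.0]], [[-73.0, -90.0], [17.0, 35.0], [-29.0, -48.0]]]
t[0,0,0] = -81.0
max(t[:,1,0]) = 65.0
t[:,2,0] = [-87.0, 56.0, -29.0]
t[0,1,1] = 27.0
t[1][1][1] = -4.0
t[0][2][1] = 87.0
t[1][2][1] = -86.0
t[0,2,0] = -87.0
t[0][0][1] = -76.0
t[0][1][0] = 65.0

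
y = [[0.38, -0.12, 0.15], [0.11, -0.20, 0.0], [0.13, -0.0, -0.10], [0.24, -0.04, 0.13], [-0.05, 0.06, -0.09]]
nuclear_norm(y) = 0.88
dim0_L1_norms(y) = [0.91, 0.42, 0.47]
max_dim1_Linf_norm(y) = 0.38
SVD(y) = [[-0.78, -0.14, -0.06], [-0.30, 0.87, 0.29], [-0.15, 0.28, -0.84], [-0.49, -0.38, 0.01], [0.17, 0.06, -0.45]] @ diag([0.5431455200737912, 0.1734232965928222, 0.15974136666076505]) @ [[-0.88, 0.34, -0.34], [-0.08, -0.80, -0.59], [-0.47, -0.49, 0.73]]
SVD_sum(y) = [[0.37,-0.14,0.14], [0.14,-0.06,0.06], [0.07,-0.03,0.03], [0.24,-0.09,0.09], [-0.08,0.03,-0.03]] + [[0.0, 0.02, 0.01], [-0.01, -0.12, -0.09], [-0.0, -0.04, -0.03], [0.01, 0.05, 0.04], [-0.0, -0.01, -0.01]] + [[0.0,0.00,-0.01], [-0.02,-0.02,0.03], [0.06,0.07,-0.10], [-0.00,-0.0,0.0], [0.03,0.04,-0.05]]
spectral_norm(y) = 0.54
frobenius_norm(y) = 0.59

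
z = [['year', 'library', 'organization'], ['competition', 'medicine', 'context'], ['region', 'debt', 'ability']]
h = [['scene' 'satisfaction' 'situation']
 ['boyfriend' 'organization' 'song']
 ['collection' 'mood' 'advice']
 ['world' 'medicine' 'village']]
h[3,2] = 'village'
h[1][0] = 'boyfriend'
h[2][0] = 'collection'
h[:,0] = ['scene', 'boyfriend', 'collection', 'world']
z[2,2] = 'ability'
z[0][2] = 'organization'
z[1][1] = 'medicine'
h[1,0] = 'boyfriend'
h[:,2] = ['situation', 'song', 'advice', 'village']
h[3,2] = 'village'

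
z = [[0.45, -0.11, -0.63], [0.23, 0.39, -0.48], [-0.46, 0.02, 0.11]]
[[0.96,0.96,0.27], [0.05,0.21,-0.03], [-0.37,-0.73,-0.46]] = z @ [[0.52,1.48,1.07], [-1.3,-0.75,-0.24], [-0.92,-0.34,0.38]]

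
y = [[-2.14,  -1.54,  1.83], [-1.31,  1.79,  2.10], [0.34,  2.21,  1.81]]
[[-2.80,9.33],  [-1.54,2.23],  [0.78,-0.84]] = y@[[1.43, -0.94], [0.01, -2.08], [0.15, 2.25]]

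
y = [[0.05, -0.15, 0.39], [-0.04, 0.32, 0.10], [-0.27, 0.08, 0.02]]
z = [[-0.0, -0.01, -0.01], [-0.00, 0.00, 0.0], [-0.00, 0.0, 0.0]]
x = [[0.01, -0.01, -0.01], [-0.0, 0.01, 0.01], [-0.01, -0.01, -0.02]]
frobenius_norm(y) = 0.61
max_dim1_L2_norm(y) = 0.42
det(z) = 0.00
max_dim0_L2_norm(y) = 0.4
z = y @ x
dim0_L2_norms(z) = [0.0, 0.01, 0.01]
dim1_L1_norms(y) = [0.59, 0.46, 0.37]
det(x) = -0.00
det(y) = 0.04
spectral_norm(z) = 0.01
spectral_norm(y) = 0.43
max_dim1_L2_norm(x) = 0.02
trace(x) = 0.00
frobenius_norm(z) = 0.01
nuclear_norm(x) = 0.05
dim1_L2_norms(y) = [0.42, 0.34, 0.28]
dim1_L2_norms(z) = [0.01, 0.0, 0.0]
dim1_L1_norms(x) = [0.03, 0.02, 0.04]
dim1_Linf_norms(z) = [0.01, 0.0, 0.0]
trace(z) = 0.00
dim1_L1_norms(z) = [0.02, 0.0, 0.0]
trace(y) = 0.39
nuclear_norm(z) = 0.01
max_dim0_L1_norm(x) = 0.04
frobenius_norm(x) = 0.03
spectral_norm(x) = 0.03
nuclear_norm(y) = 1.03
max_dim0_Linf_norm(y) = 0.39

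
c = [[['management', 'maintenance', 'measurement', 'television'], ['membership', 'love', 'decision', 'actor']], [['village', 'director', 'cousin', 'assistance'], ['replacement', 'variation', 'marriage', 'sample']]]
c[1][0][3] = 'assistance'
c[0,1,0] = 'membership'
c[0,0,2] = 'measurement'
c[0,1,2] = 'decision'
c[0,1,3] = 'actor'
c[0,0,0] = 'management'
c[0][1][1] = 'love'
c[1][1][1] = 'variation'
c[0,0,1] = 'maintenance'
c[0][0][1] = 'maintenance'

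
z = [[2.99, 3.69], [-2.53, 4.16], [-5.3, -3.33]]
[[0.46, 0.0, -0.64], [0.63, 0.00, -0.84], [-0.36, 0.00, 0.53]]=z @ [[-0.02, -0.00, 0.02], [0.14, 0.00, -0.19]]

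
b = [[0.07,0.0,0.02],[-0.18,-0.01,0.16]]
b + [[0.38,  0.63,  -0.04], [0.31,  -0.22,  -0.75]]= [[0.45, 0.63, -0.02], [0.13, -0.23, -0.59]]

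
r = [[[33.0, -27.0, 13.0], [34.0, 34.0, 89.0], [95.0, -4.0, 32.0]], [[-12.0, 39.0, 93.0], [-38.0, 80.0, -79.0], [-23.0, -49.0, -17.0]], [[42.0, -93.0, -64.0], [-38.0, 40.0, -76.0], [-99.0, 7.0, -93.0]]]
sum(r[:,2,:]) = -151.0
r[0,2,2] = 32.0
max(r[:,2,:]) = 95.0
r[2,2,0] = -99.0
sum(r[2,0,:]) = -115.0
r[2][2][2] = -93.0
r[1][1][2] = -79.0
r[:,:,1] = [[-27.0, 34.0, -4.0], [39.0, 80.0, -49.0], [-93.0, 40.0, 7.0]]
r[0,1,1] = 34.0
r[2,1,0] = -38.0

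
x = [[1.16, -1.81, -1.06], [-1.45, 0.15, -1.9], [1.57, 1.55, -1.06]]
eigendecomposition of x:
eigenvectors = [[(-0.8+0j), -0.04+0.42j, -0.04-0.42j], [0.60+0.00j, (0.04+0.57j), 0.04-0.57j], [(-0.09+0j), 0.71+0.00j, 0.71-0.00j]]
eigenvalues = [(2.39+0j), (-1.07+2.18j), (-1.07-2.18j)]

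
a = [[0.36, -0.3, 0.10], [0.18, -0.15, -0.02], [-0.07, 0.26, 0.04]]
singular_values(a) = [0.57, 0.16, 0.06]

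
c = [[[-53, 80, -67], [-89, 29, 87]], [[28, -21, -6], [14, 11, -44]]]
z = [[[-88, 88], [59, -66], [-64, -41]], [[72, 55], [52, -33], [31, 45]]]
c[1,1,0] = 14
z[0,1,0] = 59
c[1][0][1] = -21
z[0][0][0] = -88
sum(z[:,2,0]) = -33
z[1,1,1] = -33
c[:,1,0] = [-89, 14]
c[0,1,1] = 29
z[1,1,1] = -33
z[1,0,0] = 72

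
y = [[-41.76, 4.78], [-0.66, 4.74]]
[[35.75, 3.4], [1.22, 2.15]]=y @ [[-0.84,-0.03], [0.14,0.45]]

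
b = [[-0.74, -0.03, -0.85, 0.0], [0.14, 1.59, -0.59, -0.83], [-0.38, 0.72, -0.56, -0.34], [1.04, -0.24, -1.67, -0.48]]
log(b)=[[(-1.35+2.31j), -1.41-0.33j, 3.10+1.62j, 0.33-0.03j], [(-2.56-1.2j), (-1.87-0.77j), 5.04+2.86j, 0.11+1.20j], [1.31+0.86j, (1.35-0.37j), -2.51+1.57j, -0.24+0.29j], [(-5.85-3.66j), -5.63-1.97j, (11.63+7.2j), 0.69+3.18j]]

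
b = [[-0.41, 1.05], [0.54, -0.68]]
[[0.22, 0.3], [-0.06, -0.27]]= b @ [[0.29, -0.29], [0.32, 0.17]]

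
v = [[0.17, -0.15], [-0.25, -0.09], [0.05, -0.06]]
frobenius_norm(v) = 0.36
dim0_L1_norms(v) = [0.47, 0.3]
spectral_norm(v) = 0.31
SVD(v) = [[-0.6, -0.72], [0.78, -0.62], [-0.18, -0.3]] @ diag([0.3074037153183317, 0.1833110902495703]) @ [[-1.00, 0.10], [0.10, 1.0]]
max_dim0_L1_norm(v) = 0.47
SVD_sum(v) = [[0.18, -0.02], [-0.24, 0.02], [0.06, -0.01]] + [[-0.01, -0.13], [-0.01, -0.11], [-0.01, -0.05]]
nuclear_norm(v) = 0.49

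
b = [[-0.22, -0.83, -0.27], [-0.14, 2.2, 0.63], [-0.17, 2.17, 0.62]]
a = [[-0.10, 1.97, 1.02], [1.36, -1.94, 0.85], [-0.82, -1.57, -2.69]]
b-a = [[-0.12, -2.8, -1.29], [-1.5, 4.14, -0.22], [0.65, 3.74, 3.31]]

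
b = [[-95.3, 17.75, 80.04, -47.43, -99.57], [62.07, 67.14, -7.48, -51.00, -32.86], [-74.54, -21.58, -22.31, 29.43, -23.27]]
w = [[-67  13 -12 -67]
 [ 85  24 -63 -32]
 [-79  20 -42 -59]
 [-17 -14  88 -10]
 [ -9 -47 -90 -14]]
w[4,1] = -47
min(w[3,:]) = -17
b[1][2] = -7.48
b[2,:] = [-74.54, -21.58, -22.31, 29.43, -23.27]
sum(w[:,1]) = -4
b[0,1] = 17.75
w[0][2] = -12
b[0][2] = 80.04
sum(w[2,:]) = -160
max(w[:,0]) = 85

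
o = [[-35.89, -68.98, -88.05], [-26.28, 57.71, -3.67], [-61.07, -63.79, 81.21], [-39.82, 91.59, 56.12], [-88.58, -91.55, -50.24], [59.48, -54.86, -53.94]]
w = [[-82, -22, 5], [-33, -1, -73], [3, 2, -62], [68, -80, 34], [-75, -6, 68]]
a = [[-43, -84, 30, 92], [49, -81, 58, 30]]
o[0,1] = -68.98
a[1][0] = 49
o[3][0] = -39.82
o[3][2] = 56.12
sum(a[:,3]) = 122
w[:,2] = [5, -73, -62, 34, 68]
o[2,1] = -63.79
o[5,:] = [59.48, -54.86, -53.94]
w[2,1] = 2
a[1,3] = 30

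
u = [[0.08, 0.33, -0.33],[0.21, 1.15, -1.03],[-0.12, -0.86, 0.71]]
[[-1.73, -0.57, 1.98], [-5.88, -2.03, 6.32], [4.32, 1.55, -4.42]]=u@ [[1.58, 2.83, 5.24], [-3.34, -1.23, 2.86], [2.3, 1.17, -1.87]]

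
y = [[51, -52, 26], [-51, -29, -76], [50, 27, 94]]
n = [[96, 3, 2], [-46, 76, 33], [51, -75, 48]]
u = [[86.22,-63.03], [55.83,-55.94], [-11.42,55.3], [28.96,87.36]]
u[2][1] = 55.3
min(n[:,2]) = 2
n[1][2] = 33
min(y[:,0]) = -51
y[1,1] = -29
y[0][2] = 26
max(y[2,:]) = 94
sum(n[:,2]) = 83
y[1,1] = -29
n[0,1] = 3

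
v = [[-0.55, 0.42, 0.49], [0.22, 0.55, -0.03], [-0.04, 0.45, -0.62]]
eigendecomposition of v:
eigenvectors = [[(0.42+0j),  (-0.88+0j),  -0.88-0.00j],[0.86+0.00j,  (0.16+0.02j),  0.16-0.02j],[(0.29+0j),  (0.01-0.45j),  (0.01+0.45j)]]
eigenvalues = [(0.65+0j), (-0.63+0.24j), (-0.63-0.24j)]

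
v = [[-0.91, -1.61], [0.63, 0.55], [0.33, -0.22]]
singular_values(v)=[2.01, 0.47]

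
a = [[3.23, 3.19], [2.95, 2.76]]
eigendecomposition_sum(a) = [[3.27, 3.15], [2.91, 2.8]] + [[-0.04, 0.04], [0.04, -0.04]]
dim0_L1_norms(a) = [6.18, 5.95]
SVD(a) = [[-0.75,-0.66], [-0.66,0.75]] @ diag([6.076384205292951, 0.08157812002213631]) @ [[-0.72, -0.69], [0.69, -0.72]]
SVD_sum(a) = [[3.27, 3.15], [2.91, 2.8]] + [[-0.04, 0.04], [0.04, -0.04]]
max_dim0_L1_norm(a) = 6.18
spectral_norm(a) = 6.08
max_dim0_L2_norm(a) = 4.37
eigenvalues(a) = [6.07, -0.08]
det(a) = -0.50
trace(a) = 5.99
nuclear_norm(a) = 6.16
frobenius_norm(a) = 6.08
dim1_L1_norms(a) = [6.42, 5.71]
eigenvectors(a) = [[0.75,-0.69],[0.67,0.72]]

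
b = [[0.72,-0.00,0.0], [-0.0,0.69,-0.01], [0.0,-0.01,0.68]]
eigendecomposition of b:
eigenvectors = [[0.00, 0.00, 1.0],[-0.53, -0.85, 0.0],[-0.85, 0.53, 0.0]]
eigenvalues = [0.67, 0.7, 0.72]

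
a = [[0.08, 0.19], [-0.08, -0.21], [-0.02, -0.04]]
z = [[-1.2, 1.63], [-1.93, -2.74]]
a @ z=[[-0.46, -0.39], [0.5, 0.45], [0.1, 0.08]]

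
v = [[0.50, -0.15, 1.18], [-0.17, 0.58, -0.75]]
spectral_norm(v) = 1.55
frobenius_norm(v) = 1.61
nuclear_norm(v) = 1.97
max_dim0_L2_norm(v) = 1.4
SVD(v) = [[-0.82, 0.58], [0.58, 0.82]] @ diag([1.5542714407830345, 0.42064270868069253]) @ [[-0.33, 0.29, -0.9], [0.36, 0.92, 0.17]]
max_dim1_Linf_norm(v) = 1.18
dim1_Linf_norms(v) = [1.18, 0.75]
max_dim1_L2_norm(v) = 1.29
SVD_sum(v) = [[0.41,-0.37,1.14],[-0.29,0.27,-0.81]] + [[0.09, 0.22, 0.04], [0.12, 0.31, 0.06]]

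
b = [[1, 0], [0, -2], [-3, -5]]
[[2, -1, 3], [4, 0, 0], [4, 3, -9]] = b @ [[2, -1, 3], [-2, 0, 0]]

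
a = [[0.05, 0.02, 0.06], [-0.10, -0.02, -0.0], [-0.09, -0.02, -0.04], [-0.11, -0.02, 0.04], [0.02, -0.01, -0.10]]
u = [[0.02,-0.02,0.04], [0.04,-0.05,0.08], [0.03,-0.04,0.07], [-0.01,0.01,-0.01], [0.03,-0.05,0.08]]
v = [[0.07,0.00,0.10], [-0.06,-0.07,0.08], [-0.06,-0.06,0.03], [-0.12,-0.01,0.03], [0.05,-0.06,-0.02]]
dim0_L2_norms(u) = [0.06, 0.08, 0.14]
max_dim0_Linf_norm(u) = 0.08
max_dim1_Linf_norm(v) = 0.12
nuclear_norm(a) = 0.32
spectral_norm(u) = 0.17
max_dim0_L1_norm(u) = 0.28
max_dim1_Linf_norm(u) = 0.08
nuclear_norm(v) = 0.41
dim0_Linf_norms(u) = [0.04, 0.05, 0.08]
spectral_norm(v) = 0.18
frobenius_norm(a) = 0.23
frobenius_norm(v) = 0.24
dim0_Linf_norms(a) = [0.11, 0.02, 0.1]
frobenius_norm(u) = 0.17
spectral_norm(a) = 0.19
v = a + u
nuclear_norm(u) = 0.19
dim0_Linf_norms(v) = [0.12, 0.07, 0.1]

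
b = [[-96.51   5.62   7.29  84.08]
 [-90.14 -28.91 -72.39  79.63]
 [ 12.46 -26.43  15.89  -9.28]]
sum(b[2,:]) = -7.359999999999998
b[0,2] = 7.29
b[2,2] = 15.89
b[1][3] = 79.63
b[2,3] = -9.28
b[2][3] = -9.28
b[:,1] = [5.62, -28.91, -26.43]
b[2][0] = 12.46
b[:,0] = [-96.51, -90.14, 12.46]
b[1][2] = -72.39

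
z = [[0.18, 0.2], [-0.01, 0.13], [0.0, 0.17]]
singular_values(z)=[0.32, 0.12]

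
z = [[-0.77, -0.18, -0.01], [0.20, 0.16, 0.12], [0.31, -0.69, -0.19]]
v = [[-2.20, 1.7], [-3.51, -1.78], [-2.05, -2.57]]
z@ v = [[2.35, -0.96], [-1.25, -0.25], [2.13, 2.24]]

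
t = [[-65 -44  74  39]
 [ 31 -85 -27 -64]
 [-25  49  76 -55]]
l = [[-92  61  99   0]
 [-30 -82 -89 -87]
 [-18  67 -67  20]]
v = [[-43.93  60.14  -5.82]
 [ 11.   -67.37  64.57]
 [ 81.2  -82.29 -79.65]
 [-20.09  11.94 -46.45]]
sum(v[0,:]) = 10.39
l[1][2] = -89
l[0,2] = 99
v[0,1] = 60.14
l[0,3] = 0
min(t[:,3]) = -64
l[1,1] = -82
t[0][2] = 74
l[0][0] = -92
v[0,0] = -43.93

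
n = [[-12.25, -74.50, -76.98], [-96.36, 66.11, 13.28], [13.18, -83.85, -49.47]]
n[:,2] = [-76.98, 13.28, -49.47]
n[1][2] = 13.28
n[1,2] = 13.28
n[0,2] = -76.98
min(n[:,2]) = -76.98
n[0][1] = -74.5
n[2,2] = -49.47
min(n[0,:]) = -76.98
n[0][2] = -76.98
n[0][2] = -76.98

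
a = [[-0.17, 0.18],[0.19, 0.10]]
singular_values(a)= [0.26, 0.19]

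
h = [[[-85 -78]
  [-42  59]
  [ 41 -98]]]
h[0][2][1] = -98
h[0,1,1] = 59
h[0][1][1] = 59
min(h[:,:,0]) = -85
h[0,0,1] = -78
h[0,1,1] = 59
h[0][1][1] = 59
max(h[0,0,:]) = -78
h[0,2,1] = -98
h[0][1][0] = -42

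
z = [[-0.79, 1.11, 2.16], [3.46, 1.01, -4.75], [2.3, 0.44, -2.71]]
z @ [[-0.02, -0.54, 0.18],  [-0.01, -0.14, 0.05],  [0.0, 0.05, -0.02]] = [[0.0, 0.38, -0.13], [-0.08, -2.25, 0.77], [-0.05, -1.44, 0.49]]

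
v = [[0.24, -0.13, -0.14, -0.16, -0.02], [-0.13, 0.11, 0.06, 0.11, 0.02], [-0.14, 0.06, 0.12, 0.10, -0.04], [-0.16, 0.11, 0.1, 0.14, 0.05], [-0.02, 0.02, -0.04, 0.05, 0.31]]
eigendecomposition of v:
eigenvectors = [[0.65, -0.09, 0.15, -0.18, 0.71], [-0.40, 0.01, 0.74, -0.53, 0.07], [-0.39, 0.24, -0.61, -0.52, 0.39], [-0.50, -0.05, 0.14, 0.63, 0.58], [-0.14, -0.97, -0.17, -0.14, -0.00]]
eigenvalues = [0.53, 0.32, 0.05, -0.0, 0.02]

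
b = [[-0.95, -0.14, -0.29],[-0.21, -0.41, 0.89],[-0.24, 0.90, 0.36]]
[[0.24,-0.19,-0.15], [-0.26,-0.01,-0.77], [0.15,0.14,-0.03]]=b @ [[-0.21, 0.15, 0.31],[0.21, 0.16, 0.31],[-0.25, 0.10, -0.65]]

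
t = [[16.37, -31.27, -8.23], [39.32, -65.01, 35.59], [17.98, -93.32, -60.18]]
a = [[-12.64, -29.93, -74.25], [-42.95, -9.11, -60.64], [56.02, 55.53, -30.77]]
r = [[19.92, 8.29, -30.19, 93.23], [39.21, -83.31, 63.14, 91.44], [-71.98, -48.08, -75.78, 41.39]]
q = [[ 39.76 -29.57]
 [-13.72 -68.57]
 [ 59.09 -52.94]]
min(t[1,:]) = -65.01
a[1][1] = -9.11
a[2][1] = 55.53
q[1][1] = -68.57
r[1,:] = [39.21, -83.31, 63.14, 91.44]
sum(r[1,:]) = 110.47999999999999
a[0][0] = -12.64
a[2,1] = 55.53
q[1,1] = -68.57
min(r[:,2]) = -75.78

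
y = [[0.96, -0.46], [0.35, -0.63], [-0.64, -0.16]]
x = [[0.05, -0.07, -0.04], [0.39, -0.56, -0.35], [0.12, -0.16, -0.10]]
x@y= [[0.05, 0.03],[0.40, 0.23],[0.12, 0.06]]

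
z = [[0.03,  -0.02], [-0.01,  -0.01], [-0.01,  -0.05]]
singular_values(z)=[0.05, 0.03]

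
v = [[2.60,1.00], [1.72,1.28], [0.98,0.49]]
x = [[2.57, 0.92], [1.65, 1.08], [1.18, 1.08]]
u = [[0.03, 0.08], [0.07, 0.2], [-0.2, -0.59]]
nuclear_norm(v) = 4.11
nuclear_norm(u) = 0.67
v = u + x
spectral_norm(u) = 0.66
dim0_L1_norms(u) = [0.3, 0.87]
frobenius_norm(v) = 3.68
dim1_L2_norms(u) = [0.09, 0.21, 0.62]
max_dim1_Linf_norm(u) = 0.59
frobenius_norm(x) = 3.73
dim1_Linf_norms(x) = [2.57, 1.65, 1.18]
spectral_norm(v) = 3.65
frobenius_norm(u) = 0.66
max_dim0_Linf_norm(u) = 0.59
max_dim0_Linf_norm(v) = 2.6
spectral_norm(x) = 3.68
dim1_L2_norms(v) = [2.79, 2.14, 1.1]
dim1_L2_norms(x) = [2.73, 1.97, 1.6]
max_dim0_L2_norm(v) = 3.27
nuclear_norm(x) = 4.27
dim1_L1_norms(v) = [3.6, 3.0, 1.47]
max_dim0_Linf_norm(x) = 2.57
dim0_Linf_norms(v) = [2.6, 1.28]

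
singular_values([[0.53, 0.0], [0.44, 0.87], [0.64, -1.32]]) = [1.62, 0.87]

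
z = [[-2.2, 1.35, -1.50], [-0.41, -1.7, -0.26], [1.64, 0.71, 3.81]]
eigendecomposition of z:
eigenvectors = [[(0.27+0j),0.88+0.00j,0.88-0.00j],[(0.03+0j),0.04+0.39j,0.04-0.39j],[-0.96+0.00j,(-0.25-0.08j),(-0.25+0.08j)]]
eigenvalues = [(3.33+0j), (-1.71+0.75j), (-1.71-0.75j)]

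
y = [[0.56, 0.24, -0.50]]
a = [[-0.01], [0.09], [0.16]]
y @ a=[[-0.06]]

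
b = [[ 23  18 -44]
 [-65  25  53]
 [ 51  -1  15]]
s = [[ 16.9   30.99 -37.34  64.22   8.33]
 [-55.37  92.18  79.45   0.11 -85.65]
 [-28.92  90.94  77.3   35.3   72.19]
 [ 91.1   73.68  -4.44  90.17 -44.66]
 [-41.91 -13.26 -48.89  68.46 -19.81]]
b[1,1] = 25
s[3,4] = -44.66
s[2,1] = 90.94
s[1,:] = [-55.37, 92.18, 79.45, 0.11, -85.65]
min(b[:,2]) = -44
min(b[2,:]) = -1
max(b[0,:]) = 23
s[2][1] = 90.94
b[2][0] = 51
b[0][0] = 23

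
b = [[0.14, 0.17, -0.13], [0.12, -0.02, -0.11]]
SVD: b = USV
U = [[-0.89, -0.46], [-0.46, 0.89]]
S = [0.28, 0.11]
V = [[-0.64, -0.5, 0.59], [0.37, -0.87, -0.33]]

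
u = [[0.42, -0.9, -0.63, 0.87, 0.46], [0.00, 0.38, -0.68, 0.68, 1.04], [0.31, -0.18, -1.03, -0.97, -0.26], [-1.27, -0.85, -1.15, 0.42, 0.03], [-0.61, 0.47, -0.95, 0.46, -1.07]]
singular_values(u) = [2.4, 1.87, 1.4, 1.16, 0.9]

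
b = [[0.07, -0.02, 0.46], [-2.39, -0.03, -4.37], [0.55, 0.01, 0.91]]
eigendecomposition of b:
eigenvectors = [[-0.11,0.66,-0.13], [0.97,0.67,0.99], [-0.20,-0.34,0.07]]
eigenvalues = [1.15, -0.19, -0.01]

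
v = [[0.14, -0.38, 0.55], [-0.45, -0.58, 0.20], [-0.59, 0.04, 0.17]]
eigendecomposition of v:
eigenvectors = [[0.03+0.59j, 0.03-0.59j, -0.31+0.00j], [(-0.3-0.15j), -0.30+0.15j, -0.93+0.00j], [(-0.73+0j), -0.73-0.00j, (-0.17+0j)]]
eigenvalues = [(0.21+0.49j), (0.21-0.49j), (-0.69+0j)]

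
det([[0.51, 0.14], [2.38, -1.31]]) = -1.001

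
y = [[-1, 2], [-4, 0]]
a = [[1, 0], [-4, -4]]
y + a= [[0, 2], [-8, -4]]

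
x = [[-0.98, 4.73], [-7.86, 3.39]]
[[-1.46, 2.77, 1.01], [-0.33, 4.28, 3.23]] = x@[[-0.1, -0.32, -0.35],[-0.33, 0.52, 0.14]]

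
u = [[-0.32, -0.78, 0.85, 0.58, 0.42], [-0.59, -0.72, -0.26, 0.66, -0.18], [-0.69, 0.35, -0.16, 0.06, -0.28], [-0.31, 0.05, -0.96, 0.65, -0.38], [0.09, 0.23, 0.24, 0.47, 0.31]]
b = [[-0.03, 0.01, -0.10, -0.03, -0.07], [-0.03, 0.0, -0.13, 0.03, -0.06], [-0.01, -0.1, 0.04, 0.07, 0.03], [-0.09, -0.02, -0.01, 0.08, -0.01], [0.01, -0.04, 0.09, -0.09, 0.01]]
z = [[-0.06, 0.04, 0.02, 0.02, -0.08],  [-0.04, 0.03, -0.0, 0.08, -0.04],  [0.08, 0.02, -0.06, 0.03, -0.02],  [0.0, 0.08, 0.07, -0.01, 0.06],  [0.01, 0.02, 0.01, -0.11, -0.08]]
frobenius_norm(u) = 2.47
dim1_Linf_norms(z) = [0.08, 0.08, 0.08, 0.08, 0.11]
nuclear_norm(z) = 0.52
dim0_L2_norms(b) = [0.1, 0.11, 0.19, 0.15, 0.1]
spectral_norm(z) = 0.15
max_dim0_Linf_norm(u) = 0.96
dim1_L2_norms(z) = [0.11, 0.1, 0.11, 0.12, 0.14]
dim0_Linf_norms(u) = [0.69, 0.78, 0.96, 0.66, 0.42]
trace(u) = -0.24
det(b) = 0.00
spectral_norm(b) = 0.23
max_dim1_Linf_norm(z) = 0.11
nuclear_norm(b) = 0.54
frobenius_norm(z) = 0.26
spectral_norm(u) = 1.62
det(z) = 0.00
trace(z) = -0.18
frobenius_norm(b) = 0.30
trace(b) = 0.10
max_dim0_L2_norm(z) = 0.14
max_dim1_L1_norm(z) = 0.23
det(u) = -0.01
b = z @ u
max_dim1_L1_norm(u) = 2.95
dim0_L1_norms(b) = [0.17, 0.17, 0.37, 0.3, 0.18]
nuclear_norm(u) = 4.57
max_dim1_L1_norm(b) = 0.25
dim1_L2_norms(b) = [0.13, 0.15, 0.13, 0.12, 0.13]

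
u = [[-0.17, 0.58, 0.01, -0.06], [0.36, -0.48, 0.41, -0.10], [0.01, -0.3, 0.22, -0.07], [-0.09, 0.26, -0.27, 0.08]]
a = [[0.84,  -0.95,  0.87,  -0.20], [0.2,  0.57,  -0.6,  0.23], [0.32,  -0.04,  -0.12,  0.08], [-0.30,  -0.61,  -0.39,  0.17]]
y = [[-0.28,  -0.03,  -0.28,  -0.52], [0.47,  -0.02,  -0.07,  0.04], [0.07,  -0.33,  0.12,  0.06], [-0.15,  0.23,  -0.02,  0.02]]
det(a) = -0.01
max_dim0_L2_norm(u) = 0.85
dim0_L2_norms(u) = [0.41, 0.85, 0.54, 0.16]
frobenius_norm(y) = 0.93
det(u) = 0.00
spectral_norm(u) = 1.02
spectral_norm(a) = 1.69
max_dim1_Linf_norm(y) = 0.52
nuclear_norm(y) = 1.55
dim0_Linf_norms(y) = [0.47, 0.33, 0.28, 0.52]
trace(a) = 1.46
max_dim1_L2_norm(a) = 1.55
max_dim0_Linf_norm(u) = 0.58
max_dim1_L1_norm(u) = 1.35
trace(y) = -0.16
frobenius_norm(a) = 1.99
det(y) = 0.00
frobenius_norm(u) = 1.10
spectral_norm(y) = 0.72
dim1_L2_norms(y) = [0.65, 0.48, 0.36, 0.28]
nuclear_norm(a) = 3.17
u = y @ a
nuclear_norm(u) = 1.56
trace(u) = -0.35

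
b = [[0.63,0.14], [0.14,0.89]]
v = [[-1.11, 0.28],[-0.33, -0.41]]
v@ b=[[-0.66,  0.09], [-0.27,  -0.41]]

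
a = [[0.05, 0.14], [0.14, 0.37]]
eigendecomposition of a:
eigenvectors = [[-0.94, -0.35], [0.35, -0.94]]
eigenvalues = [-0.0, 0.42]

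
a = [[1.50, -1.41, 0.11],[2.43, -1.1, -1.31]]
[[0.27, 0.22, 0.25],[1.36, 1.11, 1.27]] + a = [[1.77,-1.19,0.36], [3.79,0.01,-0.04]]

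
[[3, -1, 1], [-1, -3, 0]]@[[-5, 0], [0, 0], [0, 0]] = [[-15, 0], [5, 0]]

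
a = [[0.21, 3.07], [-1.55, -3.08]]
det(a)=4.112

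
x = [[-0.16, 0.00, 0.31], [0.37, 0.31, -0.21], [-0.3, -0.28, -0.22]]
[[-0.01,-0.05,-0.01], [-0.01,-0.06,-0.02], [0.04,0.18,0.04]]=x@[[-0.1, -0.31, -0.05], [0.02, -0.05, -0.04], [-0.08, -0.32, -0.06]]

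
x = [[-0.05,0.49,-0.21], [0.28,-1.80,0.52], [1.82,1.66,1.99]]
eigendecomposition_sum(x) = [[-0.13, -0.08, -0.14],[0.25, 0.15, 0.27],[1.91, 1.13, 2.07]] + [[0.09, 0.03, 0.00], [-0.01, -0.00, -0.0], [-0.08, -0.02, -0.00]] + [[-0.01, 0.54, -0.07], [0.04, -1.94, 0.25], [-0.01, 0.56, -0.07]]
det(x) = -0.37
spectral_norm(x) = 3.22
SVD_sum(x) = [[0.09, 0.1, 0.09], [-0.37, -0.44, -0.39], [1.67, 1.98, 1.77]] + [[-0.18,0.39,-0.26],[0.64,-1.36,0.92],[0.15,-0.32,0.22]] + [[0.05, -0.00, -0.04], [0.01, -0.00, -0.01], [0.0, -0.00, -0.0]]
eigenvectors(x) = [[-0.07,0.75,0.26], [0.13,-0.07,-0.93], [0.99,-0.66,0.27]]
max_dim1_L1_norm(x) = 5.47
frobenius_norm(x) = 3.73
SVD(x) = [[0.05, 0.27, 0.96], [-0.22, -0.94, 0.27], [0.98, -0.22, 0.01]] @ diag([3.219137533549091, 1.880682280015645, 0.06154430705299239]) @ [[0.53, 0.63, 0.56],[-0.36, 0.77, -0.52],[0.77, -0.07, -0.64]]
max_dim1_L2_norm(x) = 3.17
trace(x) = 0.14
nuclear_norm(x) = 5.16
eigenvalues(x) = [2.08, 0.09, -2.03]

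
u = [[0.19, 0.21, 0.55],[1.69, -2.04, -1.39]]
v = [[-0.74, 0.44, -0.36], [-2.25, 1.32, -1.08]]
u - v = [[0.93, -0.23, 0.91],  [3.94, -3.36, -0.31]]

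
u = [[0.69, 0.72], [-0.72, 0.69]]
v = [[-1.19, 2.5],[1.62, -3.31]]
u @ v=[[0.35,-0.66], [1.97,-4.08]]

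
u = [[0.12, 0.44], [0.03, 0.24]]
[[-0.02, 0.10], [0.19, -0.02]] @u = [[0.00, 0.02],[0.02, 0.08]]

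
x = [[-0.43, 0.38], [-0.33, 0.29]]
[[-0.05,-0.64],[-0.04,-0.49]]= x @ [[0.72, 0.64], [0.68, -0.95]]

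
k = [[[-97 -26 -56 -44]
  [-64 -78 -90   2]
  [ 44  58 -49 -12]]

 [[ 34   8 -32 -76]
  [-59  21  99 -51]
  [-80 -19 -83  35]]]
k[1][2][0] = -80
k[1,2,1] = -19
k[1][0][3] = -76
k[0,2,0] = 44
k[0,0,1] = -26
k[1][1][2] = 99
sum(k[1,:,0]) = -105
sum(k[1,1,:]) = 10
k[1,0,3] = -76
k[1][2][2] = -83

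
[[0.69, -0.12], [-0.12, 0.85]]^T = [[0.69, -0.12], [-0.12, 0.85]]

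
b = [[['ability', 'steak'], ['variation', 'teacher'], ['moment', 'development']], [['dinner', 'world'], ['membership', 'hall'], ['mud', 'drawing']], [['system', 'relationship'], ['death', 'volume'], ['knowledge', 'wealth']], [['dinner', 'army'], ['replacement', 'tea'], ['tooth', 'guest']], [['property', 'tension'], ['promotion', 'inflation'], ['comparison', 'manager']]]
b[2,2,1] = 'wealth'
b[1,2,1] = 'drawing'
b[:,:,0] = [['ability', 'variation', 'moment'], ['dinner', 'membership', 'mud'], ['system', 'death', 'knowledge'], ['dinner', 'replacement', 'tooth'], ['property', 'promotion', 'comparison']]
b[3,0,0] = 'dinner'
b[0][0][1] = 'steak'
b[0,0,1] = 'steak'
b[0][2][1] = 'development'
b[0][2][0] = 'moment'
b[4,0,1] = 'tension'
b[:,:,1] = [['steak', 'teacher', 'development'], ['world', 'hall', 'drawing'], ['relationship', 'volume', 'wealth'], ['army', 'tea', 'guest'], ['tension', 'inflation', 'manager']]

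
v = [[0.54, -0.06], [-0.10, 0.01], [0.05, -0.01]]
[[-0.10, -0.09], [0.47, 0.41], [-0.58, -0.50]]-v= [[-0.64, -0.03],[0.57, 0.4],[-0.63, -0.49]]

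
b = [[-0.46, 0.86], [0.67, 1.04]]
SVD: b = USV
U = [[0.53, 0.85],[0.85, -0.53]]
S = [1.38, 0.77]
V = [[0.24, 0.97],[-0.97, 0.24]]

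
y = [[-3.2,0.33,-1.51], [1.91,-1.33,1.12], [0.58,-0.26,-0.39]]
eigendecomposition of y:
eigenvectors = [[0.72, 0.17, -0.53], [-0.66, -0.89, -0.10], [-0.22, -0.43, 0.84]]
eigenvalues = [-3.04, -1.16, -0.72]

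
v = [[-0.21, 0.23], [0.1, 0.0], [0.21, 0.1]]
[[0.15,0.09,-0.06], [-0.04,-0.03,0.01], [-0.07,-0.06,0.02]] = v@ [[-0.44, -0.32, 0.14], [0.23, 0.09, -0.13]]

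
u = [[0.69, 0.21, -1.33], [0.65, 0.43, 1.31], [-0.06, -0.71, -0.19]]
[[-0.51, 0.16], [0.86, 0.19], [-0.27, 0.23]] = u @ [[0.16, 0.44], [0.23, -0.37], [0.50, 0.05]]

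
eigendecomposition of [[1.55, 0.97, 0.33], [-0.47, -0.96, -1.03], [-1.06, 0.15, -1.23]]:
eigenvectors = [[0.93+0.00j, 0.31+0.02j, (0.31-0.02j)], [(-0.02+0j), (-0.76+0j), -0.76-0.00j], [(-0.38+0j), -0.18+0.54j, (-0.18-0.54j)]]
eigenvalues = [(1.39+0j), (-1.02+0.74j), (-1.02-0.74j)]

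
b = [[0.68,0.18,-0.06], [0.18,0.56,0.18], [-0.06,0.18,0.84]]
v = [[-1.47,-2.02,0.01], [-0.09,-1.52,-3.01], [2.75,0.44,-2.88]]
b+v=[[-0.79,  -1.84,  -0.05],[0.09,  -0.96,  -2.83],[2.69,  0.62,  -2.04]]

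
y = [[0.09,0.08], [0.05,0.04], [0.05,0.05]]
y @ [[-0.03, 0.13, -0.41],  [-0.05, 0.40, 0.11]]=[[-0.01, 0.04, -0.03], [-0.0, 0.02, -0.02], [-0.0, 0.03, -0.02]]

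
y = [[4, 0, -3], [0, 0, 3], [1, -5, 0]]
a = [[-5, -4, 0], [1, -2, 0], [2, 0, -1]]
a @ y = [[-20, 0, 3], [4, 0, -9], [7, 5, -6]]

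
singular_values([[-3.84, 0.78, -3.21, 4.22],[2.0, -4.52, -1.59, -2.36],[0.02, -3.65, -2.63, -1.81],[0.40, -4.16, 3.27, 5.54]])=[8.21, 7.5, 5.86, 0.51]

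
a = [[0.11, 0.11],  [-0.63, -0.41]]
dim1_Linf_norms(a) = [0.11, 0.63]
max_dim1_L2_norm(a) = 0.75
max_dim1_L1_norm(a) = 1.04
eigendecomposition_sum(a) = [[(0.06+0.49j), 0.05+0.20j], [-0.31-1.15j, -0.20-0.45j]] + [[0.06-0.49j, (0.05-0.2j)], [(-0.31+1.15j), (-0.2+0.45j)]]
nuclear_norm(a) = 0.80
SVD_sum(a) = [[0.13, 0.08], [-0.63, -0.42]] + [[-0.02, 0.03], [-0.00, 0.01]]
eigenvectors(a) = [[(-0.38-0.06j), -0.38+0.06j], [0.92+0.00j, (0.92-0j)]]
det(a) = 0.02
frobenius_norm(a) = 0.77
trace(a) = -0.30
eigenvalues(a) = [(-0.15+0.04j), (-0.15-0.04j)]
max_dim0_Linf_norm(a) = 0.63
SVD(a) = [[-0.2, 0.98], [0.98, 0.2]] @ diag([0.7669448217705473, 0.03155376933653796]) @ [[-0.83, -0.55], [-0.55, 0.83]]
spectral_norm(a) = 0.77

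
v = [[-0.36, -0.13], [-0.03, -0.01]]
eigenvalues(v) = [-0.37, 0.0]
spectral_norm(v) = 0.38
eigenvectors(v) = [[-1.00, 0.34], [-0.08, -0.94]]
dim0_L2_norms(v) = [0.36, 0.13]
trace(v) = -0.37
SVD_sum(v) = [[-0.36, -0.13], [-0.03, -0.01]] + [[0.0, -0.00], [-0.0, 0.00]]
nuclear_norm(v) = 0.38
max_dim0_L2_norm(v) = 0.36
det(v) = -0.00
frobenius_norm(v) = 0.38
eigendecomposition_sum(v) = [[-0.36,-0.13], [-0.03,-0.01]] + [[0.00, -0.00], [-0.00, 0.0]]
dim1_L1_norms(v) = [0.49, 0.04]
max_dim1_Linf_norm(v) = 0.36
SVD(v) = [[-1.0, -0.08],[-0.08, 1.0]] @ diag([0.38405649301630657, 0.0007811350815705718]) @ [[0.94, 0.34], [-0.34, 0.94]]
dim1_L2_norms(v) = [0.38, 0.03]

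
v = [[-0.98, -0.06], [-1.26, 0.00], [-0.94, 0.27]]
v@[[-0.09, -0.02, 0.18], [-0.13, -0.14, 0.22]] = [[0.10, 0.03, -0.19], [0.11, 0.03, -0.23], [0.05, -0.02, -0.11]]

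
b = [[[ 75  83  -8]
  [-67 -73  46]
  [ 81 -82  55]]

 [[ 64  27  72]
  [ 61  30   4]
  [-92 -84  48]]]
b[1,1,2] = 4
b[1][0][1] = 27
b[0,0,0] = 75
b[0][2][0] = 81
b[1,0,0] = 64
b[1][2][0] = -92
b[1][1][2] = 4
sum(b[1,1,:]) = 95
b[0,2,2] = 55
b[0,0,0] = 75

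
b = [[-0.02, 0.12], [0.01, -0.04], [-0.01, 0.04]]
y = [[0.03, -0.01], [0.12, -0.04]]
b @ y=[[0.01, -0.00], [-0.0, 0.0], [0.0, -0.00]]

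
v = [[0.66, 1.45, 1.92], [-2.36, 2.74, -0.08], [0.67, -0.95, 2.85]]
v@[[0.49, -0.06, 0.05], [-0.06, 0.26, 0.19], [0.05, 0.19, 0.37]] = [[0.33,  0.70,  1.02], [-1.32,  0.84,  0.37], [0.53,  0.25,  0.91]]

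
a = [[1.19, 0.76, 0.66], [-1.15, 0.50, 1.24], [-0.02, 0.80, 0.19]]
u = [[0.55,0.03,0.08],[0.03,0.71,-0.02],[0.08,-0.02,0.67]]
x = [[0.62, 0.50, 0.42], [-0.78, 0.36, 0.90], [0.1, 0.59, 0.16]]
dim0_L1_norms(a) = [2.36, 2.06, 2.09]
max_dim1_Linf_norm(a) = 1.24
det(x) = -0.39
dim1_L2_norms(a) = [1.56, 1.76, 0.82]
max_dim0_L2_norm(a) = 1.65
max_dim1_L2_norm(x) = 1.24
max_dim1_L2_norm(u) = 0.71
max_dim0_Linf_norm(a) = 1.24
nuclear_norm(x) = 2.59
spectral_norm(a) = 1.81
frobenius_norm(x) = 1.66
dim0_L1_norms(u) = [0.66, 0.76, 0.77]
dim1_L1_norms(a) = [2.61, 2.89, 1.01]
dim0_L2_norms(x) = [1.0, 0.85, 1.01]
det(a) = -1.52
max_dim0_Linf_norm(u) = 0.71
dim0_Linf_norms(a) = [1.19, 0.8, 1.24]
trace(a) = 1.88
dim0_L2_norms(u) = [0.56, 0.71, 0.68]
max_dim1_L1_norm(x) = 2.04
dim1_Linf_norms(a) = [1.19, 1.24, 0.8]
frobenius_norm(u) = 1.13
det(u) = 0.26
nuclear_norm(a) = 3.96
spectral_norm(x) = 1.28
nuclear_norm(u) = 1.93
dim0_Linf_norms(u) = [0.55, 0.71, 0.67]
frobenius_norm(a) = 2.49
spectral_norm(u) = 0.72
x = u @ a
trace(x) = 1.14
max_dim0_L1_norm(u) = 0.77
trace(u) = 1.93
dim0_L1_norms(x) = [1.5, 1.45, 1.48]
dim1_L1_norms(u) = [0.66, 0.76, 0.77]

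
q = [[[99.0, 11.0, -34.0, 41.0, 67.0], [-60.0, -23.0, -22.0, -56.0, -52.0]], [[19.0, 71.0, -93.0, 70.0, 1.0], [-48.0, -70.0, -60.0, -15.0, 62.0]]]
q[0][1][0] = -60.0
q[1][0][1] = 71.0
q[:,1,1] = [-23.0, -70.0]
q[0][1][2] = -22.0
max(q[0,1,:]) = -22.0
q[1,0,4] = 1.0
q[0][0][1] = 11.0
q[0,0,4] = 67.0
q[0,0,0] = 99.0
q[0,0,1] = 11.0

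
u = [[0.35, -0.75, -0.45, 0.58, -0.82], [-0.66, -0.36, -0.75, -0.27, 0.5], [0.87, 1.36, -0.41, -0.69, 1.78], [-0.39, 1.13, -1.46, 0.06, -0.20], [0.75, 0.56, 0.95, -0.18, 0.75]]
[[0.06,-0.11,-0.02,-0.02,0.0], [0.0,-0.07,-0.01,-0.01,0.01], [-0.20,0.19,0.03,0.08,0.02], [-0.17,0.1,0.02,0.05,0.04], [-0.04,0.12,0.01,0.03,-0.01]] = u @ [[-0.02, 0.01, 0.00, 0.01, 0.00], [-0.1, 0.13, 0.02, 0.04, 0.01], [0.05, 0.03, -0.00, -0.01, -0.02], [-0.01, 0.03, 0.00, 0.01, 0.00], [-0.02, 0.02, 0.0, 0.01, 0.00]]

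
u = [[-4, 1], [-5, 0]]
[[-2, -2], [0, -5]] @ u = [[18, -2], [25, 0]]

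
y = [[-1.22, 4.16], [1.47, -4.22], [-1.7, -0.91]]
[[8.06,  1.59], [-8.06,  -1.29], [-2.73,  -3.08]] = y @ [[0.49, 1.39], [2.08, 0.79]]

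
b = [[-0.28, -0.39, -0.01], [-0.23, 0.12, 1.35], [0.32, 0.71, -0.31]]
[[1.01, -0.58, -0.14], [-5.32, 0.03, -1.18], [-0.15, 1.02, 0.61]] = b @ [[-1.79,0.27,-0.23], [-1.21,1.30,0.55], [-4.14,-0.05,-0.96]]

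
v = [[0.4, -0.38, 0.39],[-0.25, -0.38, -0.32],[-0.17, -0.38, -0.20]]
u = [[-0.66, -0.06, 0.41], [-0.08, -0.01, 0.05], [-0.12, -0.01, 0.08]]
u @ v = [[-0.32, 0.12, -0.32], [-0.04, 0.02, -0.04], [-0.06, 0.02, -0.06]]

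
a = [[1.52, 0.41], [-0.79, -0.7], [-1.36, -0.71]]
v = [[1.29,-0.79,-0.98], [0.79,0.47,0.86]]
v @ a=[[3.92, 1.78],[-0.34, -0.62]]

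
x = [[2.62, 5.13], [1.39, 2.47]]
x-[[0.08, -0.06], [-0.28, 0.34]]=[[2.54, 5.19], [1.67, 2.13]]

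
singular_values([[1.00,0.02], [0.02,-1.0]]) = [1.0, 1.0]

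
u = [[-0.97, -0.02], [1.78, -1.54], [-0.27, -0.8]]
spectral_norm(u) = 2.48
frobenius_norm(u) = 2.68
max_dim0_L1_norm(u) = 3.02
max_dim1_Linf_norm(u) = 1.78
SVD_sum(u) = [[-0.59,0.46],[1.84,-1.46],[0.22,-0.18]] + [[-0.38, -0.48], [-0.06, -0.08], [-0.49, -0.62]]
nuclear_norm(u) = 3.50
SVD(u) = [[-0.3, -0.61], [0.95, -0.10], [0.12, -0.79]] @ diag([2.4840095376115365, 1.0118777678429947]) @ [[0.78, -0.62], [0.62, 0.78]]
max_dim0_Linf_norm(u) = 1.78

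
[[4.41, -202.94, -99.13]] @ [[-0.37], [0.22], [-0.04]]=[[-42.31]]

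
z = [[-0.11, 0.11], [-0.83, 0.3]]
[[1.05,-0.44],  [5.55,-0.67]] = z @ [[-5.07, -0.98], [4.47, -4.94]]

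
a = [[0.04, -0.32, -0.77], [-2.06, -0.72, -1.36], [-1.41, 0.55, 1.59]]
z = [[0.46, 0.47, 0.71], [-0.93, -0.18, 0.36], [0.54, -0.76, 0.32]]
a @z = [[-0.10,  0.66,  -0.33], [-1.01,  0.20,  -2.16], [-0.30,  -1.97,  -0.29]]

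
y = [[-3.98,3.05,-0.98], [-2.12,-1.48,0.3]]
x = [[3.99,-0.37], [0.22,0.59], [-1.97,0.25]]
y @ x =[[-13.28,3.03], [-9.38,-0.01]]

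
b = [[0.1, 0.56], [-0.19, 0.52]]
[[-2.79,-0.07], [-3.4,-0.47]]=b@[[2.86, 1.43],[-5.50, -0.38]]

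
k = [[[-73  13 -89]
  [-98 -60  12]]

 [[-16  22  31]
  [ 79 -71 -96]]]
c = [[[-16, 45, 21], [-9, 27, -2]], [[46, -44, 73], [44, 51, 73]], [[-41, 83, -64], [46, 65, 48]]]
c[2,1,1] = 65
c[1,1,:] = [44, 51, 73]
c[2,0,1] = 83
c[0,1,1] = 27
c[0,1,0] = -9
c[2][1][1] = 65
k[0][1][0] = -98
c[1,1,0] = 44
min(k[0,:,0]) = -98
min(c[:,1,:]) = -9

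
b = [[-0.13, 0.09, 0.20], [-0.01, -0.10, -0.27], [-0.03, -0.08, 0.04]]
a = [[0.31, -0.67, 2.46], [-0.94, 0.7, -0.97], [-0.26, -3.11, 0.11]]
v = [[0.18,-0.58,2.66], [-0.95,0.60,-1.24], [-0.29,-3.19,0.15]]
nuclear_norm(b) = 0.57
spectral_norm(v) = 3.57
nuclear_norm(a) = 6.69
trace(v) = 0.93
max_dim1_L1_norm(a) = 3.48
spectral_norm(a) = 3.48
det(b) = 0.00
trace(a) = 1.12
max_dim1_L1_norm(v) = 3.63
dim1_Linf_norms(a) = [2.46, 0.97, 3.11]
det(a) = 6.49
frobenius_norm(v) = 4.53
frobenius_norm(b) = 0.40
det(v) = 7.54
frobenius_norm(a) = 4.32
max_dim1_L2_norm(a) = 3.12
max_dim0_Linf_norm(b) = 0.27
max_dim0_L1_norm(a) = 4.48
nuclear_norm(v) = 7.03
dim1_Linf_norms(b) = [0.2, 0.27, 0.08]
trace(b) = -0.19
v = a + b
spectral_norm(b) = 0.37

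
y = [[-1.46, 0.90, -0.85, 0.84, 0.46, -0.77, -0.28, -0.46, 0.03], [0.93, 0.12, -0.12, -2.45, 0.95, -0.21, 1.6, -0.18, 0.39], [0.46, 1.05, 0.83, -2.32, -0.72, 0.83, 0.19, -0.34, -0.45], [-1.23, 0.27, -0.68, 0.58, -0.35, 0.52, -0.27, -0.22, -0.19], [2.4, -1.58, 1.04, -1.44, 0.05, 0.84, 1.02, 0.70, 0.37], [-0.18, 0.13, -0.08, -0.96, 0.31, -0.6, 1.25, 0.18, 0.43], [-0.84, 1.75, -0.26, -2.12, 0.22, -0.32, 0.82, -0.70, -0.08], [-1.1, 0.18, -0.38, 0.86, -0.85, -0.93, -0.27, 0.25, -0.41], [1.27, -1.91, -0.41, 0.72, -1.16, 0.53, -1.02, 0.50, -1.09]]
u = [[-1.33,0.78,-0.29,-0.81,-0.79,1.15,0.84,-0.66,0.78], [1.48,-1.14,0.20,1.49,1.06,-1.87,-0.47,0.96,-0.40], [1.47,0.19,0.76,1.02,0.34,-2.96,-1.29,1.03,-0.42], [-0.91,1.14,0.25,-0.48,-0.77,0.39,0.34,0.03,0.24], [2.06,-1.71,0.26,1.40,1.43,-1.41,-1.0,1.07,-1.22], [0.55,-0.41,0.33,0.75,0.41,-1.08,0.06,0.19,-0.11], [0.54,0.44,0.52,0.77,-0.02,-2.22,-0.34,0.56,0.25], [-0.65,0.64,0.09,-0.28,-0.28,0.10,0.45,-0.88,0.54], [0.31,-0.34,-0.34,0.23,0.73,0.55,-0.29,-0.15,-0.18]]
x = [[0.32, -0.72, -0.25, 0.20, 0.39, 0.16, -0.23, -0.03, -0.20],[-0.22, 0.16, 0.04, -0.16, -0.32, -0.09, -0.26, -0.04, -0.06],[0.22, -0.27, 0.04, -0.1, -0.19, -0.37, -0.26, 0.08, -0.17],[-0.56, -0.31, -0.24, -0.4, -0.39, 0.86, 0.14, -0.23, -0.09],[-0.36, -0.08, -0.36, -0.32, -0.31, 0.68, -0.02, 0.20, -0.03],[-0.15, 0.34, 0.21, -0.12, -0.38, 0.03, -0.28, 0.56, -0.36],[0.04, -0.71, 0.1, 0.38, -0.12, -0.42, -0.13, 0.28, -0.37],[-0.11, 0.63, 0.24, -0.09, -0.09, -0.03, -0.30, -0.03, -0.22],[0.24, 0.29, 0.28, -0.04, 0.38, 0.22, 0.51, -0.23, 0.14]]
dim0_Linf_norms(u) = [2.06, 1.71, 0.76, 1.49, 1.43, 2.96, 1.29, 1.07, 1.22]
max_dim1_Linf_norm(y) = 2.45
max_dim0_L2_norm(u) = 4.7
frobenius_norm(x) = 2.75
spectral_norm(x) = 1.66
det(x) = -0.00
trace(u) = -3.24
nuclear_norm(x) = 6.39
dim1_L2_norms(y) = [2.34, 3.25, 2.99, 1.71, 3.71, 1.79, 3.11, 2.0, 3.17]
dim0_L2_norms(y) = [3.75, 3.36, 1.83, 4.6, 1.99, 1.98, 2.67, 1.32, 1.44]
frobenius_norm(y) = 8.29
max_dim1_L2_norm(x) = 1.26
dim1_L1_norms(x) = [2.5, 1.35, 1.7, 3.22, 2.36, 2.43, 2.55, 1.74, 2.33]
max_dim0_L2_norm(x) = 1.35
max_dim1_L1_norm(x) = 3.22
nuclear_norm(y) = 16.95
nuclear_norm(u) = 13.46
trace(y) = -0.50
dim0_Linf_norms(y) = [2.4, 1.91, 1.04, 2.45, 1.16, 0.93, 1.6, 0.7, 1.09]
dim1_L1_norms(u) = [7.43, 9.07, 9.48, 4.55, 11.56, 3.89, 5.66, 3.91, 3.12]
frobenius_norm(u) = 8.20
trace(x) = -0.18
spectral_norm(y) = 5.70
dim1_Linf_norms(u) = [1.33, 1.87, 2.96, 1.14, 2.06, 1.08, 2.22, 0.88, 0.73]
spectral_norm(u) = 7.41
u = y @ x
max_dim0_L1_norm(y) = 12.29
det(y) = 0.00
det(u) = -0.00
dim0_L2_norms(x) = [0.86, 1.35, 0.67, 0.71, 0.92, 1.26, 0.81, 0.74, 0.64]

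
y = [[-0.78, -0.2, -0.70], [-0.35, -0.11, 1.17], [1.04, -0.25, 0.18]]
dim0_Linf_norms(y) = [1.04, 0.25, 1.17]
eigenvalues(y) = [(-0.7+0j), (-0+0.93j), (-0-0.93j)]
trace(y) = -0.71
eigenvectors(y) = [[-0.45+0.00j, 0.32+0.12j, (0.32-0.12j)], [(-0.84+0j), (-0.75+0j), -0.75-0.00j], [0.29+0.00j, (0.03-0.56j), (0.03+0.56j)]]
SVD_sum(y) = [[-0.69, 0.03, -0.77], [0.43, -0.02, 0.48], [0.55, -0.03, 0.62]] + [[-0.09, 0.00, 0.08],[-0.77, 0.02, 0.69],[0.49, -0.01, -0.44]] + [[-0.01, -0.24, -0.00],[-0.00, -0.11, -0.0],[-0.01, -0.21, -0.0]]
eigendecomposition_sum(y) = [[(-0.42+0j), (-0.18+0j), (-0.09-0j)], [-0.79+0.00j, -0.34+0.00j, (-0.17-0j)], [0.27-0.00j, (0.12-0j), (0.06+0j)]] + [[(-0.18+0.19j), -0.01-0.12j, -0.30-0.06j], [(0.22-0.52j), (0.12+0.24j), (0.67-0.11j)], [(0.38+0.18j), -0.18+0.08j, (0.06+0.51j)]] + [[(-0.18-0.19j), -0.01+0.12j, -0.30+0.06j], [(0.22+0.52j), 0.12-0.24j, 0.67+0.11j], [0.38-0.18j, -0.18-0.08j, (0.06-0.51j)]]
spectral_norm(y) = 1.48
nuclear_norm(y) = 3.05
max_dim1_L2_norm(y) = 1.23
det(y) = -0.61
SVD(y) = [[-0.7, -0.09, 0.71], [0.44, -0.84, 0.32], [0.56, 0.54, 0.63]] @ diag([1.4765744422241043, 1.235440414840806, 0.3343873471717379]) @ [[0.66, -0.03, 0.75], [0.75, -0.02, -0.66], [-0.04, -1.00, -0.01]]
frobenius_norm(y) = 1.95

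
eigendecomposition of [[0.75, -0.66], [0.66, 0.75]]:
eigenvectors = [[0.71+0.00j, (0.71-0j)], [-0.71j, 0.00+0.71j]]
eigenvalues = [(0.75+0.66j), (0.75-0.66j)]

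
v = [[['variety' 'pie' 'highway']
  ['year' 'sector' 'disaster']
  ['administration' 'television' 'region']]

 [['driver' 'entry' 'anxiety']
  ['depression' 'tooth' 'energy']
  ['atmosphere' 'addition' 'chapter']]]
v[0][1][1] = 'sector'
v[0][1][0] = 'year'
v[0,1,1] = 'sector'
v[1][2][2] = 'chapter'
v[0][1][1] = 'sector'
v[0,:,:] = [['variety', 'pie', 'highway'], ['year', 'sector', 'disaster'], ['administration', 'television', 'region']]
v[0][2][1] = 'television'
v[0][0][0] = 'variety'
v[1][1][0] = 'depression'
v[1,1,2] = 'energy'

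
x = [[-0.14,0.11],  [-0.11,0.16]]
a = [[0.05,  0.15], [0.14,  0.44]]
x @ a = [[0.01, 0.03], [0.02, 0.05]]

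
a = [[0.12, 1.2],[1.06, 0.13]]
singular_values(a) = [1.27, 0.99]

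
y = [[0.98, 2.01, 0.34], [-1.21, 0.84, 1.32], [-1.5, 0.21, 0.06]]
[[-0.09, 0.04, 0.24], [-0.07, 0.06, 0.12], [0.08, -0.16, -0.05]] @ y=[[-0.50, -0.10, 0.04], [-0.32, -0.07, 0.06], [0.35, 0.02, -0.19]]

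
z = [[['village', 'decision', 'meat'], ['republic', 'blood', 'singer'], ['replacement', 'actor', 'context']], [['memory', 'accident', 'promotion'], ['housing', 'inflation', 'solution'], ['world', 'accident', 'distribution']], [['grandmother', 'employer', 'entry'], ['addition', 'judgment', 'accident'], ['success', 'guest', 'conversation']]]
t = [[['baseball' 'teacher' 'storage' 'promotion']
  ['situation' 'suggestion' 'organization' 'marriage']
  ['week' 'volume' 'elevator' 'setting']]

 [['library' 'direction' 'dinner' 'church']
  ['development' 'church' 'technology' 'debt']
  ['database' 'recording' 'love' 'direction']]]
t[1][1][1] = 'church'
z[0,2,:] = ['replacement', 'actor', 'context']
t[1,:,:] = [['library', 'direction', 'dinner', 'church'], ['development', 'church', 'technology', 'debt'], ['database', 'recording', 'love', 'direction']]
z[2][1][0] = 'addition'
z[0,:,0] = ['village', 'republic', 'replacement']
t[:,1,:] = [['situation', 'suggestion', 'organization', 'marriage'], ['development', 'church', 'technology', 'debt']]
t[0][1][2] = 'organization'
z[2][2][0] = 'success'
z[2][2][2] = 'conversation'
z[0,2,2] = 'context'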